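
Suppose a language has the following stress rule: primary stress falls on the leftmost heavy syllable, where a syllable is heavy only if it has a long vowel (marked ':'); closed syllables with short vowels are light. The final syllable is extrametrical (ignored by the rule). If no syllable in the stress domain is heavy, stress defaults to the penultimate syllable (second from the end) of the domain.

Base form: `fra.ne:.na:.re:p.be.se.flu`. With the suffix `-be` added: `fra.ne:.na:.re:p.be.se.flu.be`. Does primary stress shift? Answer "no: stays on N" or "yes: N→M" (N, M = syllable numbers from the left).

no: stays on 2

Base `fra.ne:.na:.re:p.be.se.flu` (7 syllables):
  The final syllable (7, flu) is extrametrical; the stress domain is syllables 1–6.
  Weights: 1 fra L, 2 ne: H, 3 na: H, 4 re:p H, 5 be L, 6 se L.
  Heavy syllables in the domain: 2, 3, 4. The leftmost is syllable 2 (ne:).
  → primary stress on syllable 2.
Suffixed `fra.ne:.na:.re:p.be.se.flu.be` (8 syllables):
  The final syllable (8, be) is extrametrical; the stress domain is syllables 1–7.
  Weights: 1 fra L, 2 ne: H, 3 na: H, 4 re:p H, 5 be L, 6 se L, 7 flu L.
  Heavy syllables in the domain: 2, 3, 4. The leftmost is syllable 2 (ne:).
  → primary stress on syllable 2.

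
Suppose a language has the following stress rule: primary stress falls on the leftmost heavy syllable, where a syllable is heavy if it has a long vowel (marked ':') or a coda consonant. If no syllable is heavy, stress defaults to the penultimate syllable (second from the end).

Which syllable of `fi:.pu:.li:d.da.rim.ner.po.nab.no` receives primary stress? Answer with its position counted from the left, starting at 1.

Weights: 1 fi: H, 2 pu: H, 3 li:d H, 4 da L, 5 rim H, 6 ner H, 7 po L, 8 nab H, 9 no L.
Heavy syllables in the domain: 1, 2, 3, 5, 6, 8. The leftmost is syllable 1 (fi:).
Primary stress: syllable 1 → ˈfi:.pu:.li:d.da.rim.ner.po.nab.no.

1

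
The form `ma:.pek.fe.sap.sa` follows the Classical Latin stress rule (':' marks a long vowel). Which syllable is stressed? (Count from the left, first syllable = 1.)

4

Classical Latin: stress the penult if heavy (long vowel or closed), else the antepenult.
Weights: 3 fe L, 4 sap H, 5 sa L.
The penult (syllable 4, sap) is heavy, so it takes stress.
Stress on syllable 4: ma:.pek.fe.ˈsap.sa.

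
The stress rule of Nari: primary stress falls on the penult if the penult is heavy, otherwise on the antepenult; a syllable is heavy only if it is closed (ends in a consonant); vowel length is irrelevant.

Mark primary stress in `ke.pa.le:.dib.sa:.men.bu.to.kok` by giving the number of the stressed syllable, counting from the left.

7

Weights: 7 bu L, 8 to L, 9 kok H.
The penult (syllable 8, to) is light, so stress falls on the antepenult (syllable 7, bu).
Primary stress: syllable 7 → ke.pa.le:.dib.sa:.men.ˈbu.to.kok.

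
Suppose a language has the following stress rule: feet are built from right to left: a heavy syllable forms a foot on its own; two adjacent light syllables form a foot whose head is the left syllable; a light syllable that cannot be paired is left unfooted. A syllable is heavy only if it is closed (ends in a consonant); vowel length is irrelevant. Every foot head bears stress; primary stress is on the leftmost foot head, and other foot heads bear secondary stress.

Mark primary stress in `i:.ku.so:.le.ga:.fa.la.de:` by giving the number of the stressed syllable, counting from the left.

Weights: 1 i: L, 2 ku L, 3 so: L, 4 le L, 5 ga: L, 6 fa L, 7 la L, 8 de: L.
Parse right to left (heavy = foot alone; LL = one foot; stranded L unfooted): (ˈi:.ku) (ˈso:.le) (ˈga:.fa) (ˈla.de:).
Foot heads: 1, 3, 5, 7.
Primary stress on the leftmost head = syllable 1.
Primary stress: syllable 1 → ˈi:.ku.so:.le.ga:.fa.la.de:.

1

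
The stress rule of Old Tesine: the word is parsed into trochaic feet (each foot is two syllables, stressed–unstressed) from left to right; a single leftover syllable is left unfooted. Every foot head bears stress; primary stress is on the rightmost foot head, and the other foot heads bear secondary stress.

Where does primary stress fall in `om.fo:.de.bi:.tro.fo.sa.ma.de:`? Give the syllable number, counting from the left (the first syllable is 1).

7

Parse left to right into trochaic (ˈσσ) feet: (ˈom.fo:) (ˈde.bi:) (ˈtro.fo) (ˈsa.ma) de:. Syllable 9 is left unfooted.
Foot heads (stressed positions): 1, 3, 5, 7.
End Rule Rightmost: primary stress on the rightmost head = syllable 7.
Primary stress: syllable 7 → om.fo:.de.bi:.tro.fo.ˈsa.ma.de:.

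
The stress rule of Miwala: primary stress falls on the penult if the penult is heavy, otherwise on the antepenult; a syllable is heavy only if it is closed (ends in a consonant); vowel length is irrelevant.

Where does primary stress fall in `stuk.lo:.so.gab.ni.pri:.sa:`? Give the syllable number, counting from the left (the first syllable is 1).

5

Weights: 5 ni L, 6 pri: L, 7 sa: L.
The penult (syllable 6, pri:) is light, so stress falls on the antepenult (syllable 5, ni).
Primary stress: syllable 5 → stuk.lo:.so.gab.ˈni.pri:.sa:.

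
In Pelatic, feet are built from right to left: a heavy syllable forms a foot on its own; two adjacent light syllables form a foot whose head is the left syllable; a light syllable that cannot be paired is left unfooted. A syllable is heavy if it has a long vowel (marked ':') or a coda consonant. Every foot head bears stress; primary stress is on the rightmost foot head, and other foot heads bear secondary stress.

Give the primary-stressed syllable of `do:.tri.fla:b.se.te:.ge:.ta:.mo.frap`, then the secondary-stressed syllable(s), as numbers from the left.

primary 9, secondary 1, 3, 5, 6, 7

Weights: 1 do: H, 2 tri L, 3 fla:b H, 4 se L, 5 te: H, 6 ge: H, 7 ta: H, 8 mo L, 9 frap H.
Parse right to left (heavy = foot alone; LL = one foot; stranded L unfooted): (ˈdo:) tri (ˈfla:b) se (ˈte:) (ˈge:) (ˈta:) mo (ˈfrap).
Foot heads: 1, 3, 5, 6, 7, 9.
Primary stress on the rightmost head = syllable 9.
Secondary stress on 1, 3, 5, 6, 7: ˌdo:.tri.ˌfla:b.se.ˌte:.ˌge:.ˌta:.mo.ˈfrap.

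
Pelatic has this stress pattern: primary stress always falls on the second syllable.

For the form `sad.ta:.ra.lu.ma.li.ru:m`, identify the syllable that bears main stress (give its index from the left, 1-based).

2

The word has 7 syllables; the second syllable is syllable 2 (ta:).
Primary stress: syllable 2 → sad.ˈta:.ra.lu.ma.li.ru:m.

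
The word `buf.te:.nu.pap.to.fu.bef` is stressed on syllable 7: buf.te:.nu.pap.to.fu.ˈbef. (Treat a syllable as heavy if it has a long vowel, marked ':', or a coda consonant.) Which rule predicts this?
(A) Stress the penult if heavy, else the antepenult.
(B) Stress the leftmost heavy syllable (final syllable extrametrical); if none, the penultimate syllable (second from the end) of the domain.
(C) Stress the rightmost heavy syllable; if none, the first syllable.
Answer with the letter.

Rule A → syllable 5 (observed: 7).
Rule B → syllable 1 (observed: 7).
Rule C → syllable 7 ✓.

C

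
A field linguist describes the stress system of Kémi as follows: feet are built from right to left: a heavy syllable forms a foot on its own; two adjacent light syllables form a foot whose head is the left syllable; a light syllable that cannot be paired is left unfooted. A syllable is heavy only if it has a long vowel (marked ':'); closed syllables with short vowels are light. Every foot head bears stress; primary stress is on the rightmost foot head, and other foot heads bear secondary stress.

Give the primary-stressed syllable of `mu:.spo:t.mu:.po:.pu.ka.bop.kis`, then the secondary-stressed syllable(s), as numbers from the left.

Weights: 1 mu: H, 2 spo:t H, 3 mu: H, 4 po: H, 5 pu L, 6 ka L, 7 bop L, 8 kis L.
Parse right to left (heavy = foot alone; LL = one foot; stranded L unfooted): (ˈmu:) (ˈspo:t) (ˈmu:) (ˈpo:) (ˈpu.ka) (ˈbop.kis).
Foot heads: 1, 2, 3, 4, 5, 7.
Primary stress on the rightmost head = syllable 7.
Secondary stress on 1, 2, 3, 4, 5: ˌmu:.ˌspo:t.ˌmu:.ˌpo:.ˌpu.ka.ˈbop.kis.

primary 7, secondary 1, 2, 3, 4, 5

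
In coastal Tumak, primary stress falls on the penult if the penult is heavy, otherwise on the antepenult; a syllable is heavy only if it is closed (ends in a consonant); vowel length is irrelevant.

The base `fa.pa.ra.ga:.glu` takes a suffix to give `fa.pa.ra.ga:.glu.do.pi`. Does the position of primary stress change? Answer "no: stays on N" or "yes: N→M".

yes: 3→5

Base `fa.pa.ra.ga:.glu` (5 syllables):
  Weights: 3 ra L, 4 ga: L, 5 glu L.
  The penult (syllable 4, ga:) is light, so stress falls on the antepenult (syllable 3, ra).
  → primary stress on syllable 3.
Suffixed `fa.pa.ra.ga:.glu.do.pi` (7 syllables):
  Weights: 5 glu L, 6 do L, 7 pi L.
  The penult (syllable 6, do) is light, so stress falls on the antepenult (syllable 5, glu).
  → primary stress on syllable 5.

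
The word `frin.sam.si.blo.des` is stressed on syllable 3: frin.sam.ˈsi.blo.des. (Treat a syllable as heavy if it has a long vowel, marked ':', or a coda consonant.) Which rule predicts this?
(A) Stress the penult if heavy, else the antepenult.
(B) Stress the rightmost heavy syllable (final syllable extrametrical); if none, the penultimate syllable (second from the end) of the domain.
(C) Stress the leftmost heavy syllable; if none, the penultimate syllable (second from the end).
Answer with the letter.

A

Rule A → syllable 3 ✓.
Rule B → syllable 2 (observed: 3).
Rule C → syllable 1 (observed: 3).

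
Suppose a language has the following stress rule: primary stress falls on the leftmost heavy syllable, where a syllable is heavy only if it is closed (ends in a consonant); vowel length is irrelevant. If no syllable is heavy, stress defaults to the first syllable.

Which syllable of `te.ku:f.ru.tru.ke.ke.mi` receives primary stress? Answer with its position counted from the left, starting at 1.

2

Weights: 1 te L, 2 ku:f H, 3 ru L, 4 tru L, 5 ke L, 6 ke L, 7 mi L.
Heavy syllables in the domain: 2. The leftmost is syllable 2 (ku:f).
Primary stress: syllable 2 → te.ˈku:f.ru.tru.ke.ke.mi.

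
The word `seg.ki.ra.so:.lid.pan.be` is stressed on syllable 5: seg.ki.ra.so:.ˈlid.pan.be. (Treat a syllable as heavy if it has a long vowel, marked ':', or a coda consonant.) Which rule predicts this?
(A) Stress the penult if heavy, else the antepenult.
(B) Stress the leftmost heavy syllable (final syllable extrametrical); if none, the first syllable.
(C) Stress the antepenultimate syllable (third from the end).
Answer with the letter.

Rule A → syllable 6 (observed: 5).
Rule B → syllable 1 (observed: 5).
Rule C → syllable 5 ✓.

C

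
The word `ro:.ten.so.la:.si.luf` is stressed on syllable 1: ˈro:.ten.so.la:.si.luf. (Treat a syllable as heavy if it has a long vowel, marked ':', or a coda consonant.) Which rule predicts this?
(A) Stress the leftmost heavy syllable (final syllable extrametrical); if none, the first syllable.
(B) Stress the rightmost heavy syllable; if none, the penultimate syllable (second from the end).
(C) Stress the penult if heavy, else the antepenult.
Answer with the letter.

A

Rule A → syllable 1 ✓.
Rule B → syllable 6 (observed: 1).
Rule C → syllable 4 (observed: 1).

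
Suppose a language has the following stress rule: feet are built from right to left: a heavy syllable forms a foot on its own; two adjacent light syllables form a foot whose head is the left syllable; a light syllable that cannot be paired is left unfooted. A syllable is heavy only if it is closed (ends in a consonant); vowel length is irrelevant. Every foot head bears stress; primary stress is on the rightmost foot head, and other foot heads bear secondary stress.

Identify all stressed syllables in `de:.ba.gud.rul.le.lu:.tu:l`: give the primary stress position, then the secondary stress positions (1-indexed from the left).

primary 7, secondary 1, 3, 4, 5

Weights: 1 de: L, 2 ba L, 3 gud H, 4 rul H, 5 le L, 6 lu: L, 7 tu:l H.
Parse right to left (heavy = foot alone; LL = one foot; stranded L unfooted): (ˈde:.ba) (ˈgud) (ˈrul) (ˈle.lu:) (ˈtu:l).
Foot heads: 1, 3, 4, 5, 7.
Primary stress on the rightmost head = syllable 7.
Secondary stress on 1, 3, 4, 5: ˌde:.ba.ˌgud.ˌrul.ˌle.lu:.ˈtu:l.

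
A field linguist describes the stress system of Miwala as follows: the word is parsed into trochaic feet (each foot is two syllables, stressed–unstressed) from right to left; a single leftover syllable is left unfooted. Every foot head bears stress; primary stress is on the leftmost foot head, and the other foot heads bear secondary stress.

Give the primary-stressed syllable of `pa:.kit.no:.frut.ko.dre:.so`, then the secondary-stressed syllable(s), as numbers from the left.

Parse right to left into trochaic (ˈσσ) feet: pa: (ˈkit.no:) (ˈfrut.ko) (ˈdre:.so). Syllable 1 is left unfooted.
Foot heads (stressed positions): 2, 4, 6.
End Rule Leftmost: primary stress on the leftmost head = syllable 2.
Secondary stress on 4, 6: pa:.ˈkit.no:.ˌfrut.ko.ˌdre:.so.

primary 2, secondary 4, 6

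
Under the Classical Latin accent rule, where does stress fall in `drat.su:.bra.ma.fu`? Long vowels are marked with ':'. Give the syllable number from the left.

Classical Latin: stress the penult if heavy (long vowel or closed), else the antepenult.
Weights: 3 bra L, 4 ma L, 5 fu L.
The penult (syllable 4, ma) is light, so stress falls on the antepenult (syllable 3, bra).
Stress on syllable 3: drat.su:.ˈbra.ma.fu.

3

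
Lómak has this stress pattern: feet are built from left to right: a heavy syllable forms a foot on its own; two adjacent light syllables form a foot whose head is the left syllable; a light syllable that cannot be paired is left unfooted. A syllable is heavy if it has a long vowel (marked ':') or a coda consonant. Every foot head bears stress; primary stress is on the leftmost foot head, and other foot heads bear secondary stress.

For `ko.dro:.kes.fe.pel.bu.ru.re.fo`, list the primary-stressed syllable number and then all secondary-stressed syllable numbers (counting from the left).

primary 2, secondary 3, 5, 6, 8

Weights: 1 ko L, 2 dro: H, 3 kes H, 4 fe L, 5 pel H, 6 bu L, 7 ru L, 8 re L, 9 fo L.
Parse left to right (heavy = foot alone; LL = one foot; stranded L unfooted): ko (ˈdro:) (ˈkes) fe (ˈpel) (ˈbu.ru) (ˈre.fo).
Foot heads: 2, 3, 5, 6, 8.
Primary stress on the leftmost head = syllable 2.
Secondary stress on 3, 5, 6, 8: ko.ˈdro:.ˌkes.fe.ˌpel.ˌbu.ru.ˌre.fo.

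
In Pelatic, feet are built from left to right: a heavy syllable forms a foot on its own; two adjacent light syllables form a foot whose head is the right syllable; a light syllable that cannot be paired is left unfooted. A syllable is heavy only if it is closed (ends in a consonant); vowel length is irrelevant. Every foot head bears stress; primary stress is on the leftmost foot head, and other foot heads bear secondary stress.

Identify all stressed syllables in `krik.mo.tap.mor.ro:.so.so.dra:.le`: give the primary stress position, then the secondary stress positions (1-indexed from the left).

Weights: 1 krik H, 2 mo L, 3 tap H, 4 mor H, 5 ro: L, 6 so L, 7 so L, 8 dra: L, 9 le L.
Parse left to right (heavy = foot alone; LL = one foot; stranded L unfooted): (ˈkrik) mo (ˈtap) (ˈmor) (ro:.ˈso) (so.ˈdra:) le.
Foot heads: 1, 3, 4, 6, 8.
Primary stress on the leftmost head = syllable 1.
Secondary stress on 3, 4, 6, 8: ˈkrik.mo.ˌtap.ˌmor.ro:.ˌso.so.ˌdra:.le.

primary 1, secondary 3, 4, 6, 8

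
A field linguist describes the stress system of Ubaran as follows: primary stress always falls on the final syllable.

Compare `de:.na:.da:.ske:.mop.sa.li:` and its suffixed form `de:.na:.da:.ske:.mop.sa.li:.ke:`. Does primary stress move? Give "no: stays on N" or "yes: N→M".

yes: 7→8

Base `de:.na:.da:.ske:.mop.sa.li:` (7 syllables):
  The word has 7 syllables; the final syllable is syllable 7 (li:).
  → primary stress on syllable 7.
Suffixed `de:.na:.da:.ske:.mop.sa.li:.ke:` (8 syllables):
  The word has 8 syllables; the final syllable is syllable 8 (ke:).
  → primary stress on syllable 8.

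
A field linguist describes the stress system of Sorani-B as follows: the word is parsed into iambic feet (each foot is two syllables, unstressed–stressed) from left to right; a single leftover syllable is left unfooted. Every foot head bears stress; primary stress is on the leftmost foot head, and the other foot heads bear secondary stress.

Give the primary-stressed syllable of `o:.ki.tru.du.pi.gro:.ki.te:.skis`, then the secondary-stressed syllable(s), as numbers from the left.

Parse left to right into iambic (σˈσ) feet: (o:.ˈki) (tru.ˈdu) (pi.ˈgro:) (ki.ˈte:) skis. Syllable 9 is left unfooted.
Foot heads (stressed positions): 2, 4, 6, 8.
End Rule Leftmost: primary stress on the leftmost head = syllable 2.
Secondary stress on 4, 6, 8: o:.ˈki.tru.ˌdu.pi.ˌgro:.ki.ˌte:.skis.

primary 2, secondary 4, 6, 8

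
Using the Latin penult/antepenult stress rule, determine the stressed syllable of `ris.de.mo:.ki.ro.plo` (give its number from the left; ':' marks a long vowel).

4

Classical Latin: stress the penult if heavy (long vowel or closed), else the antepenult.
Weights: 4 ki L, 5 ro L, 6 plo L.
The penult (syllable 5, ro) is light, so stress falls on the antepenult (syllable 4, ki).
Stress on syllable 4: ris.de.mo:.ˈki.ro.plo.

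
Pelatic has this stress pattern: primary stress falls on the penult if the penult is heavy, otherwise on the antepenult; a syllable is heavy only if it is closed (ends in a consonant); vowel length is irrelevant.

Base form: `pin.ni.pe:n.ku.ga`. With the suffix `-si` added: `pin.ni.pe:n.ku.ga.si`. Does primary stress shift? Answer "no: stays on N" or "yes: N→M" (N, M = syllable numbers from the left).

Base `pin.ni.pe:n.ku.ga` (5 syllables):
  Weights: 3 pe:n H, 4 ku L, 5 ga L.
  The penult (syllable 4, ku) is light, so stress falls on the antepenult (syllable 3, pe:n).
  → primary stress on syllable 3.
Suffixed `pin.ni.pe:n.ku.ga.si` (6 syllables):
  Weights: 4 ku L, 5 ga L, 6 si L.
  The penult (syllable 5, ga) is light, so stress falls on the antepenult (syllable 4, ku).
  → primary stress on syllable 4.

yes: 3→4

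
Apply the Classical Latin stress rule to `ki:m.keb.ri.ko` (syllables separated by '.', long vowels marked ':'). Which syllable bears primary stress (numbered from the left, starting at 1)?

Classical Latin: stress the penult if heavy (long vowel or closed), else the antepenult.
Weights: 2 keb H, 3 ri L, 4 ko L.
The penult (syllable 3, ri) is light, so stress falls on the antepenult (syllable 2, keb).
Stress on syllable 2: ki:m.ˈkeb.ri.ko.

2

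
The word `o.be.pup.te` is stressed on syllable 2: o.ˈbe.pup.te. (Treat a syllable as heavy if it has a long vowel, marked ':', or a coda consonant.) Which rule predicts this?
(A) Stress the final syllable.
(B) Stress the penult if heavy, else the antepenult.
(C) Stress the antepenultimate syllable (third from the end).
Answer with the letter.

Rule A → syllable 4 (observed: 2).
Rule B → syllable 3 (observed: 2).
Rule C → syllable 2 ✓.

C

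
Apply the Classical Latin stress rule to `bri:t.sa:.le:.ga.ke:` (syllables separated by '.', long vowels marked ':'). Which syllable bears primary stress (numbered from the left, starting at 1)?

Classical Latin: stress the penult if heavy (long vowel or closed), else the antepenult.
Weights: 3 le: H, 4 ga L, 5 ke: H.
The penult (syllable 4, ga) is light, so stress falls on the antepenult (syllable 3, le:).
Stress on syllable 3: bri:t.sa:.ˈle:.ga.ke:.

3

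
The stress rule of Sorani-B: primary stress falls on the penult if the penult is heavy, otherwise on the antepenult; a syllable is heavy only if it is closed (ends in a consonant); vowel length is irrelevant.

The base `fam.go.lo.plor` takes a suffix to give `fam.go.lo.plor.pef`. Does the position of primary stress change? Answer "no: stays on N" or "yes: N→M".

Base `fam.go.lo.plor` (4 syllables):
  Weights: 2 go L, 3 lo L, 4 plor H.
  The penult (syllable 3, lo) is light, so stress falls on the antepenult (syllable 2, go).
  → primary stress on syllable 2.
Suffixed `fam.go.lo.plor.pef` (5 syllables):
  Weights: 3 lo L, 4 plor H, 5 pef H.
  The penult (syllable 4, plor) is heavy, so it takes stress.
  → primary stress on syllable 4.

yes: 2→4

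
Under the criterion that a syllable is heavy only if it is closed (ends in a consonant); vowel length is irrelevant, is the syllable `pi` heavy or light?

`pi`: short vowel, open (no coda). Open (no coda) → light.

light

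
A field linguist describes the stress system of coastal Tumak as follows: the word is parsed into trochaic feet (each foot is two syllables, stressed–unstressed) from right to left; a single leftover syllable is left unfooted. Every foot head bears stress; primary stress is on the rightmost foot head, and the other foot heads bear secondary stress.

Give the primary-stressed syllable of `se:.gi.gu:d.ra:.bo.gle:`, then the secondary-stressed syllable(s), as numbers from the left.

primary 5, secondary 1, 3

Parse right to left into trochaic (ˈσσ) feet: (ˈse:.gi) (ˈgu:d.ra:) (ˈbo.gle:).
Foot heads (stressed positions): 1, 3, 5.
End Rule Rightmost: primary stress on the rightmost head = syllable 5.
Secondary stress on 1, 3: ˌse:.gi.ˌgu:d.ra:.ˈbo.gle:.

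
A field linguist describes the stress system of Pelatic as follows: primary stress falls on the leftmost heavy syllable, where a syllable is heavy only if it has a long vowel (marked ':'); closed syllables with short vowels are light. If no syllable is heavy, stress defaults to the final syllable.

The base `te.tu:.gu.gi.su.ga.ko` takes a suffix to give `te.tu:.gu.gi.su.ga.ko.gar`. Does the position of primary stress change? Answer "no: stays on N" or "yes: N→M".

no: stays on 2

Base `te.tu:.gu.gi.su.ga.ko` (7 syllables):
  Weights: 1 te L, 2 tu: H, 3 gu L, 4 gi L, 5 su L, 6 ga L, 7 ko L.
  Heavy syllables in the domain: 2. The leftmost is syllable 2 (tu:).
  → primary stress on syllable 2.
Suffixed `te.tu:.gu.gi.su.ga.ko.gar` (8 syllables):
  Weights: 1 te L, 2 tu: H, 3 gu L, 4 gi L, 5 su L, 6 ga L, 7 ko L, 8 gar L.
  Heavy syllables in the domain: 2. The leftmost is syllable 2 (tu:).
  → primary stress on syllable 2.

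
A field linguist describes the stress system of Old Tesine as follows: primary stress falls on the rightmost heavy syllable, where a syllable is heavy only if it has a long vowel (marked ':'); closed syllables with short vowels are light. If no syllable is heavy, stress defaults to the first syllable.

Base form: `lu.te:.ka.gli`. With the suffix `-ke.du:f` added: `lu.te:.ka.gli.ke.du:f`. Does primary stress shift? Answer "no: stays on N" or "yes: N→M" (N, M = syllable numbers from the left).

yes: 2→6

Base `lu.te:.ka.gli` (4 syllables):
  Weights: 1 lu L, 2 te: H, 3 ka L, 4 gli L.
  Heavy syllables in the domain: 2. The rightmost is syllable 2 (te:).
  → primary stress on syllable 2.
Suffixed `lu.te:.ka.gli.ke.du:f` (6 syllables):
  Weights: 1 lu L, 2 te: H, 3 ka L, 4 gli L, 5 ke L, 6 du:f H.
  Heavy syllables in the domain: 2, 6. The rightmost is syllable 6 (du:f).
  → primary stress on syllable 6.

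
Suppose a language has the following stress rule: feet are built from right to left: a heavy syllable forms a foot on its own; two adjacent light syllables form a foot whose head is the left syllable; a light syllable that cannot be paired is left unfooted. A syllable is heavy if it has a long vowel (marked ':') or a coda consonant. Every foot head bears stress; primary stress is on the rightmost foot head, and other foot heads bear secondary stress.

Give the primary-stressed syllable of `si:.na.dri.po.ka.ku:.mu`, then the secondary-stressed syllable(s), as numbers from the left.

Weights: 1 si: H, 2 na L, 3 dri L, 4 po L, 5 ka L, 6 ku: H, 7 mu L.
Parse right to left (heavy = foot alone; LL = one foot; stranded L unfooted): (ˈsi:) (ˈna.dri) (ˈpo.ka) (ˈku:) mu.
Foot heads: 1, 2, 4, 6.
Primary stress on the rightmost head = syllable 6.
Secondary stress on 1, 2, 4: ˌsi:.ˌna.dri.ˌpo.ka.ˈku:.mu.

primary 6, secondary 1, 2, 4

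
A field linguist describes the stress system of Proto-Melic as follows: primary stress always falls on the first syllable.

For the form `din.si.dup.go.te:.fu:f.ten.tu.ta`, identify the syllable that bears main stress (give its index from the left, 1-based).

The word has 9 syllables; the first syllable is syllable 1 (din).
Primary stress: syllable 1 → ˈdin.si.dup.go.te:.fu:f.ten.tu.ta.

1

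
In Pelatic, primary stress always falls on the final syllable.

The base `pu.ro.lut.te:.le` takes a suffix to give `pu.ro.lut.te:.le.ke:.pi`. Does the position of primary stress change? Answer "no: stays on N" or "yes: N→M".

Base `pu.ro.lut.te:.le` (5 syllables):
  The word has 5 syllables; the final syllable is syllable 5 (le).
  → primary stress on syllable 5.
Suffixed `pu.ro.lut.te:.le.ke:.pi` (7 syllables):
  The word has 7 syllables; the final syllable is syllable 7 (pi).
  → primary stress on syllable 7.

yes: 5→7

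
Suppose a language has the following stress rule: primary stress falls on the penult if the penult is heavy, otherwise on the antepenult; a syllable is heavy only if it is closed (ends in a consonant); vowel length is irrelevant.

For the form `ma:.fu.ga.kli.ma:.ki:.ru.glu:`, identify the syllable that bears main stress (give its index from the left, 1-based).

6

Weights: 6 ki: L, 7 ru L, 8 glu: L.
The penult (syllable 7, ru) is light, so stress falls on the antepenult (syllable 6, ki:).
Primary stress: syllable 6 → ma:.fu.ga.kli.ma:.ˈki:.ru.glu:.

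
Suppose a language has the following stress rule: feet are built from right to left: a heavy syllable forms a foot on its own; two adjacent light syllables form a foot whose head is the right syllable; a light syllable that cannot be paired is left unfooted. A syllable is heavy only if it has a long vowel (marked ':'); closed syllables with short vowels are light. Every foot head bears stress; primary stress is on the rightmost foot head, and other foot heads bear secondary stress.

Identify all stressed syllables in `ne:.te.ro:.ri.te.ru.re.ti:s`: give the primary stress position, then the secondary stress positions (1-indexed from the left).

primary 8, secondary 1, 3, 5, 7

Weights: 1 ne: H, 2 te L, 3 ro: H, 4 ri L, 5 te L, 6 ru L, 7 re L, 8 ti:s H.
Parse right to left (heavy = foot alone; LL = one foot; stranded L unfooted): (ˈne:) te (ˈro:) (ri.ˈte) (ru.ˈre) (ˈti:s).
Foot heads: 1, 3, 5, 7, 8.
Primary stress on the rightmost head = syllable 8.
Secondary stress on 1, 3, 5, 7: ˌne:.te.ˌro:.ri.ˌte.ru.ˌre.ˈti:s.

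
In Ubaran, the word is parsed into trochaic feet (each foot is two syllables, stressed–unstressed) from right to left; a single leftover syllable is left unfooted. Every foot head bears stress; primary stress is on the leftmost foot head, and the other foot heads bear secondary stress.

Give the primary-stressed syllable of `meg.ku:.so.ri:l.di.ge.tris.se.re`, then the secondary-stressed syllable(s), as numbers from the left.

primary 2, secondary 4, 6, 8

Parse right to left into trochaic (ˈσσ) feet: meg (ˈku:.so) (ˈri:l.di) (ˈge.tris) (ˈse.re). Syllable 1 is left unfooted.
Foot heads (stressed positions): 2, 4, 6, 8.
End Rule Leftmost: primary stress on the leftmost head = syllable 2.
Secondary stress on 4, 6, 8: meg.ˈku:.so.ˌri:l.di.ˌge.tris.ˌse.re.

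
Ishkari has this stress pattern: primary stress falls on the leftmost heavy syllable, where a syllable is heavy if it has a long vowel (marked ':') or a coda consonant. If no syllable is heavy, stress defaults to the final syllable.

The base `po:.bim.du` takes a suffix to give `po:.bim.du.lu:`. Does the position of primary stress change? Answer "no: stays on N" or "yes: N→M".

no: stays on 1

Base `po:.bim.du` (3 syllables):
  Weights: 1 po: H, 2 bim H, 3 du L.
  Heavy syllables in the domain: 1, 2. The leftmost is syllable 1 (po:).
  → primary stress on syllable 1.
Suffixed `po:.bim.du.lu:` (4 syllables):
  Weights: 1 po: H, 2 bim H, 3 du L, 4 lu: H.
  Heavy syllables in the domain: 1, 2, 4. The leftmost is syllable 1 (po:).
  → primary stress on syllable 1.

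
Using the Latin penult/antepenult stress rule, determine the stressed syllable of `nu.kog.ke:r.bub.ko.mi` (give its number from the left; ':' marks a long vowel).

Classical Latin: stress the penult if heavy (long vowel or closed), else the antepenult.
Weights: 4 bub H, 5 ko L, 6 mi L.
The penult (syllable 5, ko) is light, so stress falls on the antepenult (syllable 4, bub).
Stress on syllable 4: nu.kog.ke:r.ˈbub.ko.mi.

4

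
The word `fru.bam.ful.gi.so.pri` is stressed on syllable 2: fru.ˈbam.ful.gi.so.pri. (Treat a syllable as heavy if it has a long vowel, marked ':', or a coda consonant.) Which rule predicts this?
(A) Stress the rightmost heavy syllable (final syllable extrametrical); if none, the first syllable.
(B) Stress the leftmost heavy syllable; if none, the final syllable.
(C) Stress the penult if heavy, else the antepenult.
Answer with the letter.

B

Rule A → syllable 3 (observed: 2).
Rule B → syllable 2 ✓.
Rule C → syllable 4 (observed: 2).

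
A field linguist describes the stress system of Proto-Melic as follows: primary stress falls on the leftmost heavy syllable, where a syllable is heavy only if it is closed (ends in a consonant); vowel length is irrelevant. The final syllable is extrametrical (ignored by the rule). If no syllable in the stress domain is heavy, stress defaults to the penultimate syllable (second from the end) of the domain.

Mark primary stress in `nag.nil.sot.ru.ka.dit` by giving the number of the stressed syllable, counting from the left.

The final syllable (6, dit) is extrametrical; the stress domain is syllables 1–5.
Weights: 1 nag H, 2 nil H, 3 sot H, 4 ru L, 5 ka L.
Heavy syllables in the domain: 1, 2, 3. The leftmost is syllable 1 (nag).
Primary stress: syllable 1 → ˈnag.nil.sot.ru.ka.dit.

1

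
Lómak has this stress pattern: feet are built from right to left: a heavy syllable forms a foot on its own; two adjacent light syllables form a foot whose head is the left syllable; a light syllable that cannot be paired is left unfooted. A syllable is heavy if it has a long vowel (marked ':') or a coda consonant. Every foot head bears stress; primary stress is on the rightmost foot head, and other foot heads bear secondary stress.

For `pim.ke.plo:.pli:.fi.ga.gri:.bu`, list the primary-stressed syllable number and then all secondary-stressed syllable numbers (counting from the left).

primary 7, secondary 1, 3, 4, 5

Weights: 1 pim H, 2 ke L, 3 plo: H, 4 pli: H, 5 fi L, 6 ga L, 7 gri: H, 8 bu L.
Parse right to left (heavy = foot alone; LL = one foot; stranded L unfooted): (ˈpim) ke (ˈplo:) (ˈpli:) (ˈfi.ga) (ˈgri:) bu.
Foot heads: 1, 3, 4, 5, 7.
Primary stress on the rightmost head = syllable 7.
Secondary stress on 1, 3, 4, 5: ˌpim.ke.ˌplo:.ˌpli:.ˌfi.ga.ˈgri:.bu.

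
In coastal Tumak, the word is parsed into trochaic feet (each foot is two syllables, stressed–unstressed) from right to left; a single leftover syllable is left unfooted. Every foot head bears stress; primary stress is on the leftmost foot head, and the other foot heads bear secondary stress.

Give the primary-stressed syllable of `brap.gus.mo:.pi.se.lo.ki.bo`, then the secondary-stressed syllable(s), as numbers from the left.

primary 1, secondary 3, 5, 7

Parse right to left into trochaic (ˈσσ) feet: (ˈbrap.gus) (ˈmo:.pi) (ˈse.lo) (ˈki.bo).
Foot heads (stressed positions): 1, 3, 5, 7.
End Rule Leftmost: primary stress on the leftmost head = syllable 1.
Secondary stress on 3, 5, 7: ˈbrap.gus.ˌmo:.pi.ˌse.lo.ˌki.bo.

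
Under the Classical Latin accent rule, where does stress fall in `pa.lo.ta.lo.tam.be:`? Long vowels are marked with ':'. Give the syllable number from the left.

5

Classical Latin: stress the penult if heavy (long vowel or closed), else the antepenult.
Weights: 4 lo L, 5 tam H, 6 be: H.
The penult (syllable 5, tam) is heavy, so it takes stress.
Stress on syllable 5: pa.lo.ta.lo.ˈtam.be:.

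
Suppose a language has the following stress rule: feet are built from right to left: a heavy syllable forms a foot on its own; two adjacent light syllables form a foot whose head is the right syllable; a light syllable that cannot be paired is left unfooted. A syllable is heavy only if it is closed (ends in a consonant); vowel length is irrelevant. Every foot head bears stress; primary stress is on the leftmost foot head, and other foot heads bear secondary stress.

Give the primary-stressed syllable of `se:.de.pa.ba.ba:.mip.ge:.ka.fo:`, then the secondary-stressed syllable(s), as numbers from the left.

Weights: 1 se: L, 2 de L, 3 pa L, 4 ba L, 5 ba: L, 6 mip H, 7 ge: L, 8 ka L, 9 fo: L.
Parse right to left (heavy = foot alone; LL = one foot; stranded L unfooted): se: (de.ˈpa) (ba.ˈba:) (ˈmip) ge: (ka.ˈfo:).
Foot heads: 3, 5, 6, 9.
Primary stress on the leftmost head = syllable 3.
Secondary stress on 5, 6, 9: se:.de.ˈpa.ba.ˌba:.ˌmip.ge:.ka.ˌfo:.

primary 3, secondary 5, 6, 9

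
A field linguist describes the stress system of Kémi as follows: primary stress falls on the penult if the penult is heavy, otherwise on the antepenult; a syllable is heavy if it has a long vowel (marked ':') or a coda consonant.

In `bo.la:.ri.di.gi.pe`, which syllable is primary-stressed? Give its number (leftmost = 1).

4

Weights: 4 di L, 5 gi L, 6 pe L.
The penult (syllable 5, gi) is light, so stress falls on the antepenult (syllable 4, di).
Primary stress: syllable 4 → bo.la:.ri.ˈdi.gi.pe.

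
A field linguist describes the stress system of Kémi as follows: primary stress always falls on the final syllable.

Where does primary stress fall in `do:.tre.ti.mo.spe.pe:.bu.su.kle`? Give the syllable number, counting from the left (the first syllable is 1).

9

The word has 9 syllables; the final syllable is syllable 9 (kle).
Primary stress: syllable 9 → do:.tre.ti.mo.spe.pe:.bu.su.ˈkle.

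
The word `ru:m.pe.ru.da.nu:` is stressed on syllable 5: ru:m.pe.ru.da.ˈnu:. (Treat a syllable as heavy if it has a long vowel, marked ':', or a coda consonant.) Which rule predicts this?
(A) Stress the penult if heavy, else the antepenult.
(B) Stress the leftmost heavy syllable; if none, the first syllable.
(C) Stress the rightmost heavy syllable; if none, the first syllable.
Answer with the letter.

C

Rule A → syllable 3 (observed: 5).
Rule B → syllable 1 (observed: 5).
Rule C → syllable 5 ✓.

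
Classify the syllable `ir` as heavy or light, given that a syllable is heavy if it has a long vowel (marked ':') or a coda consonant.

`ir`: short vowel, closed (coda /r/). Closed → heavy.

heavy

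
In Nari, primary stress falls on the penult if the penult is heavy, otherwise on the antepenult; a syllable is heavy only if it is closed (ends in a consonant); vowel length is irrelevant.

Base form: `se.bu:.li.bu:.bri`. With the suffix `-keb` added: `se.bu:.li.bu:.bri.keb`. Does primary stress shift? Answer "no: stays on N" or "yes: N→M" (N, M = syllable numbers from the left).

Base `se.bu:.li.bu:.bri` (5 syllables):
  Weights: 3 li L, 4 bu: L, 5 bri L.
  The penult (syllable 4, bu:) is light, so stress falls on the antepenult (syllable 3, li).
  → primary stress on syllable 3.
Suffixed `se.bu:.li.bu:.bri.keb` (6 syllables):
  Weights: 4 bu: L, 5 bri L, 6 keb H.
  The penult (syllable 5, bri) is light, so stress falls on the antepenult (syllable 4, bu:).
  → primary stress on syllable 4.

yes: 3→4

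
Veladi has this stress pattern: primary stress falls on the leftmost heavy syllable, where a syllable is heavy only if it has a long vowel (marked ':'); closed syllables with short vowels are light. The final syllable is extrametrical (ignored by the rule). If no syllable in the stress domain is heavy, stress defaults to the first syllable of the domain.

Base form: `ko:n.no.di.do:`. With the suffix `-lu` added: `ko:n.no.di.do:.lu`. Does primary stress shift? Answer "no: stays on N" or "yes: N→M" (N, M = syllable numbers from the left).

no: stays on 1

Base `ko:n.no.di.do:` (4 syllables):
  The final syllable (4, do:) is extrametrical; the stress domain is syllables 1–3.
  Weights: 1 ko:n H, 2 no L, 3 di L.
  Heavy syllables in the domain: 1. The leftmost is syllable 1 (ko:n).
  → primary stress on syllable 1.
Suffixed `ko:n.no.di.do:.lu` (5 syllables):
  The final syllable (5, lu) is extrametrical; the stress domain is syllables 1–4.
  Weights: 1 ko:n H, 2 no L, 3 di L, 4 do: H.
  Heavy syllables in the domain: 1, 4. The leftmost is syllable 1 (ko:n).
  → primary stress on syllable 1.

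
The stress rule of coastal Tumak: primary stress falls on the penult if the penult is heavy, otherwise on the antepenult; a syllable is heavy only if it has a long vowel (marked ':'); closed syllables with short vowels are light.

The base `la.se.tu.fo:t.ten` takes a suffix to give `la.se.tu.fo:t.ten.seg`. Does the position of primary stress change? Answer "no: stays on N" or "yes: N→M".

Base `la.se.tu.fo:t.ten` (5 syllables):
  Weights: 3 tu L, 4 fo:t H, 5 ten L.
  The penult (syllable 4, fo:t) is heavy, so it takes stress.
  → primary stress on syllable 4.
Suffixed `la.se.tu.fo:t.ten.seg` (6 syllables):
  Weights: 4 fo:t H, 5 ten L, 6 seg L.
  The penult (syllable 5, ten) is light, so stress falls on the antepenult (syllable 4, fo:t).
  → primary stress on syllable 4.

no: stays on 4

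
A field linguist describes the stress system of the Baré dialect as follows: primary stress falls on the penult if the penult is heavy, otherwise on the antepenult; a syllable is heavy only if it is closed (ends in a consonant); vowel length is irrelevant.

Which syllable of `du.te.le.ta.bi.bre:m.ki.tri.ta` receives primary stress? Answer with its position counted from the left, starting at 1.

7

Weights: 7 ki L, 8 tri L, 9 ta L.
The penult (syllable 8, tri) is light, so stress falls on the antepenult (syllable 7, ki).
Primary stress: syllable 7 → du.te.le.ta.bi.bre:m.ˈki.tri.ta.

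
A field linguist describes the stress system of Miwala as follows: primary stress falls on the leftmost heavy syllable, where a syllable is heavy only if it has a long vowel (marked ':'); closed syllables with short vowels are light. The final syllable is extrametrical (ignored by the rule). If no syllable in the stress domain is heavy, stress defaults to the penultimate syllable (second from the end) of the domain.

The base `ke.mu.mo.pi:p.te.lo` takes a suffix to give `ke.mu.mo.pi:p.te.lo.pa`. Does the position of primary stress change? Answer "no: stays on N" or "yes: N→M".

no: stays on 4

Base `ke.mu.mo.pi:p.te.lo` (6 syllables):
  The final syllable (6, lo) is extrametrical; the stress domain is syllables 1–5.
  Weights: 1 ke L, 2 mu L, 3 mo L, 4 pi:p H, 5 te L.
  Heavy syllables in the domain: 4. The leftmost is syllable 4 (pi:p).
  → primary stress on syllable 4.
Suffixed `ke.mu.mo.pi:p.te.lo.pa` (7 syllables):
  The final syllable (7, pa) is extrametrical; the stress domain is syllables 1–6.
  Weights: 1 ke L, 2 mu L, 3 mo L, 4 pi:p H, 5 te L, 6 lo L.
  Heavy syllables in the domain: 4. The leftmost is syllable 4 (pi:p).
  → primary stress on syllable 4.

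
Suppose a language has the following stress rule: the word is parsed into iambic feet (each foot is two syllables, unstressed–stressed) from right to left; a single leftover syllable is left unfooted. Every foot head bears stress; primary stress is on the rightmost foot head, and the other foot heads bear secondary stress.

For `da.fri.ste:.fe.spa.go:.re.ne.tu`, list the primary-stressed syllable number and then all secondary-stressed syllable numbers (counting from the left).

Parse right to left into iambic (σˈσ) feet: da (fri.ˈste:) (fe.ˈspa) (go:.ˈre) (ne.ˈtu). Syllable 1 is left unfooted.
Foot heads (stressed positions): 3, 5, 7, 9.
End Rule Rightmost: primary stress on the rightmost head = syllable 9.
Secondary stress on 3, 5, 7: da.fri.ˌste:.fe.ˌspa.go:.ˌre.ne.ˈtu.

primary 9, secondary 3, 5, 7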